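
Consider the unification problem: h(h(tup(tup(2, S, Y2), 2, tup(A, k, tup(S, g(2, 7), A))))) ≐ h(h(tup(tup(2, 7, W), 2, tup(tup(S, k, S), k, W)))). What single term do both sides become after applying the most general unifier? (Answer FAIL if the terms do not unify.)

h(h(tup(tup(2, 7, tup(7, g(2, 7), tup(7, k, 7))), 2, tup(tup(7, k, 7), k, tup(7, g(2, 7), tup(7, k, 7))))))

Decompose h/1: h(tup(tup(2, S, Y2), 2, tup(A, k, tup(S, g(2, 7), A)))) ≐ h(tup(tup(2, 7, W), 2, tup(tup(S, k, S), k, W))).
Decompose h/1: tup(tup(2, S, Y2), 2, tup(A, k, tup(S, g(2, 7), A))) ≐ tup(tup(2, 7, W), 2, tup(tup(S, k, S), k, W)).
Decompose tup/3: tup(2, S, Y2) ≐ tup(2, 7, W),  2 ≐ 2,  tup(A, k, tup(S, g(2, 7), A)) ≐ tup(tup(S, k, S), k, W).
Decompose tup/3: 2 ≐ 2,  S ≐ 7,  Y2 ≐ W.
Delete trivial equation 2 ≐ 2.
Bind S := 7; substituting into the one remaining equation that mentions S gives: tup(A, k, tup(7, g(2, 7), A)) ≐ tup(tup(7, k, 7), k, W).
Bind Y2 := W; no other remaining equation mentions Y2.
Delete trivial equation 2 ≐ 2.
Decompose tup/3: A ≐ tup(7, k, 7),  k ≐ k,  tup(7, g(2, 7), A) ≐ W.
Bind A := tup(7, k, 7); substituting into the one remaining equation that mentions A gives: tup(7, g(2, 7), tup(7, k, 7)) ≐ W.
Delete trivial equation k ≐ k.
Bind W := tup(7, g(2, 7), tup(7, k, 7)). Substituting into the earlier binding gives Y2 := tup(7, g(2, 7), tup(7, k, 7)).
Applying the MGU to either side gives h(h(tup(tup(2, 7, tup(7, g(2, 7), tup(7, k, 7))), 2, tup(tup(7, k, 7), k, tup(7, g(2, 7), tup(7, k, 7)))))).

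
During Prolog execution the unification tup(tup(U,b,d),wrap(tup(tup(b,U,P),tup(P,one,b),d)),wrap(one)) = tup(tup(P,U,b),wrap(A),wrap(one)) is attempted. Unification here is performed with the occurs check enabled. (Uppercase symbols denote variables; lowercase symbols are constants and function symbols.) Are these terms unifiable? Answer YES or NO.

Decompose tup/3: tup(U,b,d) = tup(P,U,b),  wrap(tup(tup(b,U,P),tup(P,one,b),d)) = wrap(A),  wrap(one) = wrap(one).
Decompose tup/3: U = P,  b = U,  d = b.
Bind U := P; substituting into the 2 remaining equations that mention U gives: b = P,  wrap(tup(tup(b,P,P),tup(P,one,b),d)) = wrap(A).
Bind P := b; substituting into the one remaining equation that mentions P gives: wrap(tup(tup(b,b,b),tup(b,one,b),d)) = wrap(A). Substituting into the earlier binding gives U := b.
Clash: constants d and b differ; no unifier exists.

NO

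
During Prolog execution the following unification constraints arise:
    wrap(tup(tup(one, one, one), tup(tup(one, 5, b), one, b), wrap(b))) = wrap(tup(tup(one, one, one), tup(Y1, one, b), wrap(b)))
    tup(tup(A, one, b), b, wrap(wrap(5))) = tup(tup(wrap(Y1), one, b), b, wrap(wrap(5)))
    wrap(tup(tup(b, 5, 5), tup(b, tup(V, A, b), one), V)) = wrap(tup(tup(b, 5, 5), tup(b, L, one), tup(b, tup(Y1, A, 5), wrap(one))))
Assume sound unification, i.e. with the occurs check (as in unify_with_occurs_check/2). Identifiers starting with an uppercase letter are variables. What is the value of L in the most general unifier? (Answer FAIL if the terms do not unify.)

tup(tup(b, tup(tup(one, 5, b), wrap(tup(one, 5, b)), 5), wrap(one)), wrap(tup(one, 5, b)), b)

Decompose wrap/1: tup(tup(one, one, one), tup(tup(one, 5, b), one, b), wrap(b)) = tup(tup(one, one, one), tup(Y1, one, b), wrap(b)).
Decompose tup/3: tup(one, one, one) = tup(one, one, one),  tup(tup(one, 5, b), one, b) = tup(Y1, one, b),  wrap(b) = wrap(b).
Delete trivial equation tup(one, one, one) = tup(one, one, one).
Decompose tup/3: tup(one, 5, b) = Y1,  one = one,  b = b.
Bind Y1 := tup(one, 5, b); substituting into the 2 remaining equations that mention Y1 gives: tup(tup(A, one, b), b, wrap(wrap(5))) = tup(tup(wrap(tup(one, 5, b)), one, b), b, wrap(wrap(5))),  wrap(tup(tup(b, 5, 5), tup(b, tup(V, A, b), one), V)) = wrap(tup(tup(b, 5, 5), tup(b, L, one), tup(b, tup(tup(one, 5, b), A, 5), wrap(one)))).
Delete trivial equation one = one.
Delete trivial equation b = b.
Delete trivial equation wrap(b) = wrap(b).
Decompose tup/3: tup(A, one, b) = tup(wrap(tup(one, 5, b)), one, b),  b = b,  wrap(wrap(5)) = wrap(wrap(5)).
Decompose tup/3: A = wrap(tup(one, 5, b)),  one = one,  b = b.
Bind A := wrap(tup(one, 5, b)); substituting into the one remaining equation that mentions A gives: wrap(tup(tup(b, 5, 5), tup(b, tup(V, wrap(tup(one, 5, b)), b), one), V)) = wrap(tup(tup(b, 5, 5), tup(b, L, one), tup(b, tup(tup(one, 5, b), wrap(tup(one, 5, b)), 5), wrap(one)))).
Delete trivial equation one = one.
Delete trivial equation b = b.
Delete trivial equation b = b.
Delete trivial equation wrap(wrap(5)) = wrap(wrap(5)).
Decompose wrap/1: tup(tup(b, 5, 5), tup(b, tup(V, wrap(tup(one, 5, b)), b), one), V) = tup(tup(b, 5, 5), tup(b, L, one), tup(b, tup(tup(one, 5, b), wrap(tup(one, 5, b)), 5), wrap(one))).
Decompose tup/3: tup(b, 5, 5) = tup(b, 5, 5),  tup(b, tup(V, wrap(tup(one, 5, b)), b), one) = tup(b, L, one),  V = tup(b, tup(tup(one, 5, b), wrap(tup(one, 5, b)), 5), wrap(one)).
Delete trivial equation tup(b, 5, 5) = tup(b, 5, 5).
Decompose tup/3: b = b,  tup(V, wrap(tup(one, 5, b)), b) = L,  one = one.
Delete trivial equation b = b.
Bind L := tup(V, wrap(tup(one, 5, b)), b); no other remaining equation mentions L.
Delete trivial equation one = one.
Bind V := tup(b, tup(tup(one, 5, b), wrap(tup(one, 5, b)), 5), wrap(one)). Substituting into the earlier binding gives L := tup(tup(b, tup(tup(one, 5, b), wrap(tup(one, 5, b)), 5), wrap(one)), wrap(tup(one, 5, b)), b).
MGU = { Y1 = tup(one, 5, b), A = wrap(tup(one, 5, b)), L = tup(tup(b, tup(tup(one, 5, b), wrap(tup(one, 5, b)), 5), wrap(one)), wrap(tup(one, 5, b)), b), V = tup(b, tup(tup(one, 5, b), wrap(tup(one, 5, b)), 5), wrap(one)) }, so L = tup(tup(b, tup(tup(one, 5, b), wrap(tup(one, 5, b)), 5), wrap(one)), wrap(tup(one, 5, b)), b).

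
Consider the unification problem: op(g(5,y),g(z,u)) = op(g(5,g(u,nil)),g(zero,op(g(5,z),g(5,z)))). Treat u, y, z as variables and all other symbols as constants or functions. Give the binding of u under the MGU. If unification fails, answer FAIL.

op(g(5,zero),g(5,zero))

Decompose op/2: g(5,y) = g(5,g(u,nil)),  g(z,u) = g(zero,op(g(5,z),g(5,z))).
Decompose g/2: 5 = 5,  y = g(u,nil).
Delete trivial equation 5 = 5.
Bind y := g(u,nil); no other remaining equation mentions y.
Decompose g/2: z = zero,  u = op(g(5,z),g(5,z)).
Bind z := zero; substituting into the remaining equation gives: u = op(g(5,zero),g(5,zero)).
Bind u := op(g(5,zero),g(5,zero)). Substituting into the earlier binding gives y := g(op(g(5,zero),g(5,zero)),nil).
MGU = { y := g(op(g(5,zero),g(5,zero)),nil), z := zero, u := op(g(5,zero),g(5,zero)) }, so u := op(g(5,zero),g(5,zero)).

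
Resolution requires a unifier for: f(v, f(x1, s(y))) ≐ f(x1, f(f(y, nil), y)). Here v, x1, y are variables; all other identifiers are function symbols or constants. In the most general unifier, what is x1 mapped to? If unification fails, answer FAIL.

FAIL

Decompose f/2: v ≐ x1,  f(x1, s(y)) ≐ f(f(y, nil), y).
Bind v := x1; no other remaining equation mentions v.
Decompose f/2: x1 ≐ f(y, nil),  s(y) ≐ y.
Bind x1 := f(y, nil); no other remaining equation mentions x1. Substituting into the earlier binding gives v := f(y, nil).
Occurs check fails: y occurs in s(y); the equation y ≐ s(y) has no finite solution.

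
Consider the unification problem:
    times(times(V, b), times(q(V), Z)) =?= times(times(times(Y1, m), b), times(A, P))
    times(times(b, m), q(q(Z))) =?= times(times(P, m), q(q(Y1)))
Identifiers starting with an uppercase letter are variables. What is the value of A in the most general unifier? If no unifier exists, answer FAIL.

Decompose times/2: times(V, b) =?= times(times(Y1, m), b),  times(q(V), Z) =?= times(A, P).
Decompose times/2: V =?= times(Y1, m),  b =?= b.
Bind V := times(Y1, m); substituting into the one remaining equation that mentions V gives: times(q(times(Y1, m)), Z) =?= times(A, P).
Delete trivial equation b =?= b.
Decompose times/2: q(times(Y1, m)) =?= A,  Z =?= P.
Bind A := q(times(Y1, m)); no other remaining equation mentions A.
Bind Z := P; substituting into the remaining equation gives: times(times(b, m), q(q(P))) =?= times(times(P, m), q(q(Y1))).
Decompose times/2: times(b, m) =?= times(P, m),  q(q(P)) =?= q(q(Y1)).
Decompose times/2: b =?= P,  m =?= m.
Bind P := b; substituting into the one remaining equation that mentions P gives: q(q(b)) =?= q(q(Y1)). Substituting into the earlier binding gives Z := b.
Delete trivial equation m =?= m.
Decompose q/1: q(b) =?= q(Y1).
Decompose q/1: b =?= Y1.
Bind Y1 := b. Substituting into the earlier bindings gives V := times(b, m), A := q(times(b, m)).
MGU = { V := times(b, m), A := q(times(b, m)), Z := b, P := b, Y1 := b }, so A := q(times(b, m)).

q(times(b, m))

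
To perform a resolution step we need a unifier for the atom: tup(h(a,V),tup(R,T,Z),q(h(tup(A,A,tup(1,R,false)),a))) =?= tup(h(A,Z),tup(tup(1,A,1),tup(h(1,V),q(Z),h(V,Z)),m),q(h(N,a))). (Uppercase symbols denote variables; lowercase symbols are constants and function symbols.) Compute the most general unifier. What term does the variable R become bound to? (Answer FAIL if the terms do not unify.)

Decompose tup/3: h(a,V) =?= h(A,Z),  tup(R,T,Z) =?= tup(tup(1,A,1),tup(h(1,V),q(Z),h(V,Z)),m),  q(h(tup(A,A,tup(1,R,false)),a)) =?= q(h(N,a)).
Decompose h/2: a =?= A,  V =?= Z.
Bind A := a; substituting into the 2 remaining equations that mention A gives: tup(R,T,Z) =?= tup(tup(1,a,1),tup(h(1,V),q(Z),h(V,Z)),m),  q(h(tup(a,a,tup(1,R,false)),a)) =?= q(h(N,a)).
Bind V := Z; substituting into the one remaining equation that mentions V gives: tup(R,T,Z) =?= tup(tup(1,a,1),tup(h(1,Z),q(Z),h(Z,Z)),m).
Decompose tup/3: R =?= tup(1,a,1),  T =?= tup(h(1,Z),q(Z),h(Z,Z)),  Z =?= m.
Bind R := tup(1,a,1); substituting into the one remaining equation that mentions R gives: q(h(tup(a,a,tup(1,tup(1,a,1),false)),a)) =?= q(h(N,a)).
Bind T := tup(h(1,Z),q(Z),h(Z,Z)); no other remaining equation mentions T.
Bind Z := m; no other remaining equation mentions Z. Substituting into the earlier bindings gives V := m, T := tup(h(1,m),q(m),h(m,m)).
Decompose q/1: h(tup(a,a,tup(1,tup(1,a,1),false)),a) =?= h(N,a).
Decompose h/2: tup(a,a,tup(1,tup(1,a,1),false)) =?= N,  a =?= a.
Bind N := tup(a,a,tup(1,tup(1,a,1),false)); no other remaining equation mentions N.
Delete trivial equation a =?= a.
MGU = { A -> a, V -> m, R -> tup(1,a,1), T -> tup(h(1,m),q(m),h(m,m)), Z -> m, N -> tup(a,a,tup(1,tup(1,a,1),false)) }, so R -> tup(1,a,1).

tup(1,a,1)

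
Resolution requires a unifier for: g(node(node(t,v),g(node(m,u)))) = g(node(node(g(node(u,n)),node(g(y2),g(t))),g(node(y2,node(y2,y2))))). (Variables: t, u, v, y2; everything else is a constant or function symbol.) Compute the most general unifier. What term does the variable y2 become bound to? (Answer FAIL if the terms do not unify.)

Decompose g/1: node(node(t,v),g(node(m,u))) = node(node(g(node(u,n)),node(g(y2),g(t))),g(node(y2,node(y2,y2)))).
Decompose node/2: node(t,v) = node(g(node(u,n)),node(g(y2),g(t))),  g(node(m,u)) = g(node(y2,node(y2,y2))).
Decompose node/2: t = g(node(u,n)),  v = node(g(y2),g(t)).
Bind t := g(node(u,n)); substituting into the one remaining equation that mentions t gives: v = node(g(y2),g(g(node(u,n)))).
Bind v := node(g(y2),g(g(node(u,n)))); no other remaining equation mentions v.
Decompose g/1: node(m,u) = node(y2,node(y2,y2)).
Decompose node/2: m = y2,  u = node(y2,y2).
Bind y2 := m; substituting into the remaining equation gives: u = node(m,m). Substituting into the earlier binding gives v := node(g(m),g(g(node(u,n)))).
Bind u := node(m,m). Substituting into the earlier bindings gives t := g(node(node(m,m),n)), v := node(g(m),g(g(node(node(m,m),n)))).
MGU = { t -> g(node(node(m,m),n)), v -> node(g(m),g(g(node(node(m,m),n)))), y2 -> m, u -> node(m,m) }, so y2 -> m.

m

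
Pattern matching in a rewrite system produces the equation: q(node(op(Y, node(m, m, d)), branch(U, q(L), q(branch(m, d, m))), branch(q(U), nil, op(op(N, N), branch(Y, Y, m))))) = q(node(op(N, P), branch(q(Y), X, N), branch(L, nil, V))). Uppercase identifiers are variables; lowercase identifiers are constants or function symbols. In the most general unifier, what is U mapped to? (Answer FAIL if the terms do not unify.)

q(q(branch(m, d, m)))

Decompose q/1: node(op(Y, node(m, m, d)), branch(U, q(L), q(branch(m, d, m))), branch(q(U), nil, op(op(N, N), branch(Y, Y, m)))) = node(op(N, P), branch(q(Y), X, N), branch(L, nil, V)).
Decompose node/3: op(Y, node(m, m, d)) = op(N, P),  branch(U, q(L), q(branch(m, d, m))) = branch(q(Y), X, N),  branch(q(U), nil, op(op(N, N), branch(Y, Y, m))) = branch(L, nil, V).
Decompose op/2: Y = N,  node(m, m, d) = P.
Bind Y := N; substituting into the 2 remaining equations that mention Y gives: branch(U, q(L), q(branch(m, d, m))) = branch(q(N), X, N),  branch(q(U), nil, op(op(N, N), branch(N, N, m))) = branch(L, nil, V).
Bind P := node(m, m, d); no other remaining equation mentions P.
Decompose branch/3: U = q(N),  q(L) = X,  q(branch(m, d, m)) = N.
Bind U := q(N); substituting into the one remaining equation that mentions U gives: branch(q(q(N)), nil, op(op(N, N), branch(N, N, m))) = branch(L, nil, V).
Bind X := q(L); no other remaining equation mentions X.
Bind N := q(branch(m, d, m)); substituting into the remaining equation gives: branch(q(q(q(branch(m, d, m)))), nil, op(op(q(branch(m, d, m)), q(branch(m, d, m))), branch(q(branch(m, d, m)), q(branch(m, d, m)), m))) = branch(L, nil, V). Substituting into the earlier bindings gives Y := q(branch(m, d, m)), U := q(q(branch(m, d, m))).
Decompose branch/3: q(q(q(branch(m, d, m)))) = L,  nil = nil,  op(op(q(branch(m, d, m)), q(branch(m, d, m))), branch(q(branch(m, d, m)), q(branch(m, d, m)), m)) = V.
Bind L := q(q(q(branch(m, d, m)))); no other remaining equation mentions L. Substituting into the earlier binding gives X := q(q(q(q(branch(m, d, m))))).
Delete trivial equation nil = nil.
Bind V := op(op(q(branch(m, d, m)), q(branch(m, d, m))), branch(q(branch(m, d, m)), q(branch(m, d, m)), m)).
MGU = { Y := q(branch(m, d, m)), P := node(m, m, d), U := q(q(branch(m, d, m))), X := q(q(q(q(branch(m, d, m))))), N := q(branch(m, d, m)), L := q(q(q(branch(m, d, m)))), V := op(op(q(branch(m, d, m)), q(branch(m, d, m))), branch(q(branch(m, d, m)), q(branch(m, d, m)), m)) }, so U := q(q(branch(m, d, m))).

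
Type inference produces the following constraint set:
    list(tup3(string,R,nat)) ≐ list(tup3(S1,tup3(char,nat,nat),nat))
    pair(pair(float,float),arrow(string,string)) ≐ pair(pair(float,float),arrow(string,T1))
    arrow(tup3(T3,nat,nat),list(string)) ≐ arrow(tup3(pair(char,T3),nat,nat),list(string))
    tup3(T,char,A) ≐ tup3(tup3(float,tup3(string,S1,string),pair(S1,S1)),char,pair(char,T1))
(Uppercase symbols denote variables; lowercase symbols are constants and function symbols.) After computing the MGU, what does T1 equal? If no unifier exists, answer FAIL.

Decompose list/1: tup3(string,R,nat) ≐ tup3(S1,tup3(char,nat,nat),nat).
Decompose tup3/3: string ≐ S1,  R ≐ tup3(char,nat,nat),  nat ≐ nat.
Bind S1 := string; substituting into the one remaining equation that mentions S1 gives: tup3(T,char,A) ≐ tup3(tup3(float,tup3(string,string,string),pair(string,string)),char,pair(char,T1)).
Bind R := tup3(char,nat,nat); no other remaining equation mentions R.
Delete trivial equation nat ≐ nat.
Decompose pair/2: pair(float,float) ≐ pair(float,float),  arrow(string,string) ≐ arrow(string,T1).
Delete trivial equation pair(float,float) ≐ pair(float,float).
Decompose arrow/2: string ≐ string,  string ≐ T1.
Delete trivial equation string ≐ string.
Bind T1 := string; substituting into the one remaining equation that mentions T1 gives: tup3(T,char,A) ≐ tup3(tup3(float,tup3(string,string,string),pair(string,string)),char,pair(char,string)).
Decompose arrow/2: tup3(T3,nat,nat) ≐ tup3(pair(char,T3),nat,nat),  list(string) ≐ list(string).
Decompose tup3/3: T3 ≐ pair(char,T3),  nat ≐ nat,  nat ≐ nat.
Occurs check fails: T3 occurs in pair(char,T3); the equation T3 ≐ pair(char,T3) has no finite solution.

FAIL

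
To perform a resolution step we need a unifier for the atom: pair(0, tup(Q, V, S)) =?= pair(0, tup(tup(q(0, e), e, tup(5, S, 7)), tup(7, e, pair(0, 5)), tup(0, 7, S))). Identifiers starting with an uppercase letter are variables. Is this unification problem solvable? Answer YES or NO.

NO

Decompose pair/2: 0 =?= 0,  tup(Q, V, S) =?= tup(tup(q(0, e), e, tup(5, S, 7)), tup(7, e, pair(0, 5)), tup(0, 7, S)).
Delete trivial equation 0 =?= 0.
Decompose tup/3: Q =?= tup(q(0, e), e, tup(5, S, 7)),  V =?= tup(7, e, pair(0, 5)),  S =?= tup(0, 7, S).
Bind Q := tup(q(0, e), e, tup(5, S, 7)); no other remaining equation mentions Q.
Bind V := tup(7, e, pair(0, 5)); no other remaining equation mentions V.
Occurs check fails: S occurs in tup(0, 7, S); the equation S =?= tup(0, 7, S) has no finite solution.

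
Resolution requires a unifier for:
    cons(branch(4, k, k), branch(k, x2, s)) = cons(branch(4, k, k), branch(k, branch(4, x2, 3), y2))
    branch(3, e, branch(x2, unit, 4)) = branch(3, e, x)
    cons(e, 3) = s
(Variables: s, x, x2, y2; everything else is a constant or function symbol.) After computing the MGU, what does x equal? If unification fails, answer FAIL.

FAIL

Decompose cons/2: branch(4, k, k) = branch(4, k, k),  branch(k, x2, s) = branch(k, branch(4, x2, 3), y2).
Delete trivial equation branch(4, k, k) = branch(4, k, k).
Decompose branch/3: k = k,  x2 = branch(4, x2, 3),  s = y2.
Delete trivial equation k = k.
Occurs check fails: x2 occurs in branch(4, x2, 3); the equation x2 = branch(4, x2, 3) has no finite solution.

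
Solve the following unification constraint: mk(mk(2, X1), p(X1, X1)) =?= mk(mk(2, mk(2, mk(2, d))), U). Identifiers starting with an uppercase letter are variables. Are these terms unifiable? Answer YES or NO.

Decompose mk/2: mk(2, X1) =?= mk(2, mk(2, mk(2, d))),  p(X1, X1) =?= U.
Decompose mk/2: 2 =?= 2,  X1 =?= mk(2, mk(2, d)).
Delete trivial equation 2 =?= 2.
Bind X1 := mk(2, mk(2, d)); substituting into the remaining equation gives: p(mk(2, mk(2, d)), mk(2, mk(2, d))) =?= U.
Bind U := p(mk(2, mk(2, d)), mk(2, mk(2, d))).
No equations remain and no clash or occurs-check failure arose, so a unifier exists.

YES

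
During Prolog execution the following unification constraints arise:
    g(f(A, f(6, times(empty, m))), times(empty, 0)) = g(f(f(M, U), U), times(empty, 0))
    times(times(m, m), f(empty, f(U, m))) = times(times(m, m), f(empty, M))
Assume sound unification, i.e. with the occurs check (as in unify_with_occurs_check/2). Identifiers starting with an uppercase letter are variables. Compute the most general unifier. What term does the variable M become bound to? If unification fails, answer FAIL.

f(f(6, times(empty, m)), m)

Decompose g/2: f(A, f(6, times(empty, m))) = f(f(M, U), U),  times(empty, 0) = times(empty, 0).
Decompose f/2: A = f(M, U),  f(6, times(empty, m)) = U.
Bind A := f(M, U); no other remaining equation mentions A.
Bind U := f(6, times(empty, m)); substituting into the one remaining equation that mentions U gives: times(times(m, m), f(empty, f(f(6, times(empty, m)), m))) = times(times(m, m), f(empty, M)). Substituting into the earlier binding gives A := f(M, f(6, times(empty, m))).
Delete trivial equation times(empty, 0) = times(empty, 0).
Decompose times/2: times(m, m) = times(m, m),  f(empty, f(f(6, times(empty, m)), m)) = f(empty, M).
Delete trivial equation times(m, m) = times(m, m).
Decompose f/2: empty = empty,  f(f(6, times(empty, m)), m) = M.
Delete trivial equation empty = empty.
Bind M := f(f(6, times(empty, m)), m). Substituting into the earlier binding gives A := f(f(f(6, times(empty, m)), m), f(6, times(empty, m))).
MGU = { A ↦ f(f(f(6, times(empty, m)), m), f(6, times(empty, m))), U ↦ f(6, times(empty, m)), M ↦ f(f(6, times(empty, m)), m) }, so M ↦ f(f(6, times(empty, m)), m).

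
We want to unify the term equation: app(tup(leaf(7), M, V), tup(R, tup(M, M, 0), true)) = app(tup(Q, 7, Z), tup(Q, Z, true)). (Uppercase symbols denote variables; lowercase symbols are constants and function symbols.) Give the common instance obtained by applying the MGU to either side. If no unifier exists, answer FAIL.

Decompose app/2: tup(leaf(7), M, V) = tup(Q, 7, Z),  tup(R, tup(M, M, 0), true) = tup(Q, Z, true).
Decompose tup/3: leaf(7) = Q,  M = 7,  V = Z.
Bind Q := leaf(7); substituting into the one remaining equation that mentions Q gives: tup(R, tup(M, M, 0), true) = tup(leaf(7), Z, true).
Bind M := 7; substituting into the one remaining equation that mentions M gives: tup(R, tup(7, 7, 0), true) = tup(leaf(7), Z, true).
Bind V := Z; no other remaining equation mentions V.
Decompose tup/3: R = leaf(7),  tup(7, 7, 0) = Z,  true = true.
Bind R := leaf(7); no other remaining equation mentions R.
Bind Z := tup(7, 7, 0); no other remaining equation mentions Z. Substituting into the earlier binding gives V := tup(7, 7, 0).
Delete trivial equation true = true.
Applying the MGU to either side gives app(tup(leaf(7), 7, tup(7, 7, 0)), tup(leaf(7), tup(7, 7, 0), true)).

app(tup(leaf(7), 7, tup(7, 7, 0)), tup(leaf(7), tup(7, 7, 0), true))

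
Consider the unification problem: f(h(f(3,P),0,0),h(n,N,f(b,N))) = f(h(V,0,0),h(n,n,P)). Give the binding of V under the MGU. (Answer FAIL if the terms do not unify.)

f(3,f(b,n))

Decompose f/2: h(f(3,P),0,0) = h(V,0,0),  h(n,N,f(b,N)) = h(n,n,P).
Decompose h/3: f(3,P) = V,  0 = 0,  0 = 0.
Bind V := f(3,P); no other remaining equation mentions V.
Delete trivial equation 0 = 0.
Delete trivial equation 0 = 0.
Decompose h/3: n = n,  N = n,  f(b,N) = P.
Delete trivial equation n = n.
Bind N := n; substituting into the remaining equation gives: f(b,n) = P.
Bind P := f(b,n). Substituting into the earlier binding gives V := f(3,f(b,n)).
MGU = { V -> f(3,f(b,n)), N -> n, P -> f(b,n) }, so V -> f(3,f(b,n)).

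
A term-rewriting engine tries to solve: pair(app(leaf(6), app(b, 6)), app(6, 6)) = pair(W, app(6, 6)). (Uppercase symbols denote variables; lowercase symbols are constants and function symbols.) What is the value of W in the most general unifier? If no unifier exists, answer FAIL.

app(leaf(6), app(b, 6))

Decompose pair/2: app(leaf(6), app(b, 6)) = W,  app(6, 6) = app(6, 6).
Bind W := app(leaf(6), app(b, 6)); no other remaining equation mentions W.
Delete trivial equation app(6, 6) = app(6, 6).
MGU = { W ↦ app(leaf(6), app(b, 6)) }, so W ↦ app(leaf(6), app(b, 6)).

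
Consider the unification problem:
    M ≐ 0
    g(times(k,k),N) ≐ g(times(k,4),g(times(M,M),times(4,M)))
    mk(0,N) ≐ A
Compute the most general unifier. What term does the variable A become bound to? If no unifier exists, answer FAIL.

FAIL

Bind M := 0; substituting into the one remaining equation that mentions M gives: g(times(k,k),N) ≐ g(times(k,4),g(times(0,0),times(4,0))).
Decompose g/2: times(k,k) ≐ times(k,4),  N ≐ g(times(0,0),times(4,0)).
Decompose times/2: k ≐ k,  k ≐ 4.
Delete trivial equation k ≐ k.
Clash: constants k and 4 differ; no unifier exists.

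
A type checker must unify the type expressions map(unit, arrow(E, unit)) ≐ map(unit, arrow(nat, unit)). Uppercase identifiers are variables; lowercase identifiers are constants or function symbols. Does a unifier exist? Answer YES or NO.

Decompose map/2: unit ≐ unit,  arrow(E, unit) ≐ arrow(nat, unit).
Delete trivial equation unit ≐ unit.
Decompose arrow/2: E ≐ nat,  unit ≐ unit.
Bind E := nat; no other remaining equation mentions E.
Delete trivial equation unit ≐ unit.
No equations remain and no clash or occurs-check failure arose, so a unifier exists.

YES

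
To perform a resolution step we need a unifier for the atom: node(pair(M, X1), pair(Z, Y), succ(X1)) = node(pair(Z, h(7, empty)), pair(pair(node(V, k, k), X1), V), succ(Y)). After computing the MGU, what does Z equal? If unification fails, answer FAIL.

Decompose node/3: pair(M, X1) = pair(Z, h(7, empty)),  pair(Z, Y) = pair(pair(node(V, k, k), X1), V),  succ(X1) = succ(Y).
Decompose pair/2: M = Z,  X1 = h(7, empty).
Bind M := Z; no other remaining equation mentions M.
Bind X1 := h(7, empty); substituting into the remaining equations gives: pair(Z, Y) = pair(pair(node(V, k, k), h(7, empty)), V),  succ(h(7, empty)) = succ(Y).
Decompose pair/2: Z = pair(node(V, k, k), h(7, empty)),  Y = V.
Bind Z := pair(node(V, k, k), h(7, empty)); no other remaining equation mentions Z. Substituting into the earlier binding gives M := pair(node(V, k, k), h(7, empty)).
Bind Y := V; substituting into the remaining equation gives: succ(h(7, empty)) = succ(V).
Decompose succ/1: h(7, empty) = V.
Bind V := h(7, empty). Substituting into the earlier bindings gives M := pair(node(h(7, empty), k, k), h(7, empty)), Z := pair(node(h(7, empty), k, k), h(7, empty)), Y := h(7, empty).
MGU = { M := pair(node(h(7, empty), k, k), h(7, empty)), X1 := h(7, empty), Z := pair(node(h(7, empty), k, k), h(7, empty)), Y := h(7, empty), V := h(7, empty) }, so Z := pair(node(h(7, empty), k, k), h(7, empty)).

pair(node(h(7, empty), k, k), h(7, empty))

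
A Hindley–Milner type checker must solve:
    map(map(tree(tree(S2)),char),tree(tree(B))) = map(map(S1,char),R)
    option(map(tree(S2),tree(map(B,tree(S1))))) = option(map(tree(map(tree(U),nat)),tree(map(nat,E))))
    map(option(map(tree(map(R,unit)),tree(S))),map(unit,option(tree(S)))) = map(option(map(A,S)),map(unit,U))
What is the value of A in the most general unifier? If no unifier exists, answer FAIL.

FAIL

Decompose map/2: map(tree(tree(S2)),char) = map(S1,char),  tree(tree(B)) = R.
Decompose map/2: tree(tree(S2)) = S1,  char = char.
Bind S1 := tree(tree(S2)); substituting into the one remaining equation that mentions S1 gives: option(map(tree(S2),tree(map(B,tree(tree(tree(S2))))))) = option(map(tree(map(tree(U),nat)),tree(map(nat,E)))).
Delete trivial equation char = char.
Bind R := tree(tree(B)); substituting into the one remaining equation that mentions R gives: map(option(map(tree(map(tree(tree(B)),unit)),tree(S))),map(unit,option(tree(S)))) = map(option(map(A,S)),map(unit,U)).
Decompose option/1: map(tree(S2),tree(map(B,tree(tree(tree(S2)))))) = map(tree(map(tree(U),nat)),tree(map(nat,E))).
Decompose map/2: tree(S2) = tree(map(tree(U),nat)),  tree(map(B,tree(tree(tree(S2))))) = tree(map(nat,E)).
Decompose tree/1: S2 = map(tree(U),nat).
Bind S2 := map(tree(U),nat); substituting into the one remaining equation that mentions S2 gives: tree(map(B,tree(tree(tree(map(tree(U),nat)))))) = tree(map(nat,E)). Substituting into the earlier binding gives S1 := tree(tree(map(tree(U),nat))).
Decompose tree/1: map(B,tree(tree(tree(map(tree(U),nat))))) = map(nat,E).
Decompose map/2: B = nat,  tree(tree(tree(map(tree(U),nat)))) = E.
Bind B := nat; substituting into the one remaining equation that mentions B gives: map(option(map(tree(map(tree(tree(nat)),unit)),tree(S))),map(unit,option(tree(S)))) = map(option(map(A,S)),map(unit,U)). Substituting into the earlier binding gives R := tree(tree(nat)).
Bind E := tree(tree(tree(map(tree(U),nat)))); no other remaining equation mentions E.
Decompose map/2: option(map(tree(map(tree(tree(nat)),unit)),tree(S))) = option(map(A,S)),  map(unit,option(tree(S))) = map(unit,U).
Decompose option/1: map(tree(map(tree(tree(nat)),unit)),tree(S)) = map(A,S).
Decompose map/2: tree(map(tree(tree(nat)),unit)) = A,  tree(S) = S.
Bind A := tree(map(tree(tree(nat)),unit)); no other remaining equation mentions A.
Occurs check fails: S occurs in tree(S); the equation S = tree(S) has no finite solution.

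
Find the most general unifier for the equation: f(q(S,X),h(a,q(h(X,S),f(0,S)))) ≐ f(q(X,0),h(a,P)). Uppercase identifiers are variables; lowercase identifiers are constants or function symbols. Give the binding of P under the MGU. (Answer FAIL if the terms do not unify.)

Decompose f/2: q(S,X) ≐ q(X,0),  h(a,q(h(X,S),f(0,S))) ≐ h(a,P).
Decompose q/2: S ≐ X,  X ≐ 0.
Bind S := X; substituting into the one remaining equation that mentions S gives: h(a,q(h(X,X),f(0,X))) ≐ h(a,P).
Bind X := 0; substituting into the remaining equation gives: h(a,q(h(0,0),f(0,0))) ≐ h(a,P). Substituting into the earlier binding gives S := 0.
Decompose h/2: a ≐ a,  q(h(0,0),f(0,0)) ≐ P.
Delete trivial equation a ≐ a.
Bind P := q(h(0,0),f(0,0)).
MGU = { S := 0, X := 0, P := q(h(0,0),f(0,0)) }, so P := q(h(0,0),f(0,0)).

q(h(0,0),f(0,0))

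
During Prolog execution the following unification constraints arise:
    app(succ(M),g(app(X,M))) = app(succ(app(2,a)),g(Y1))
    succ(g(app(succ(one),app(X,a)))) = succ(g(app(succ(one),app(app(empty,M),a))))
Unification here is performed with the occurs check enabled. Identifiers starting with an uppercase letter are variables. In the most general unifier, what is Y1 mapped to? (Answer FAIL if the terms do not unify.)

Decompose app/2: succ(M) = succ(app(2,a)),  g(app(X,M)) = g(Y1).
Decompose succ/1: M = app(2,a).
Bind M := app(2,a); substituting into the remaining equations gives: g(app(X,app(2,a))) = g(Y1),  succ(g(app(succ(one),app(X,a)))) = succ(g(app(succ(one),app(app(empty,app(2,a)),a)))).
Decompose g/1: app(X,app(2,a)) = Y1.
Bind Y1 := app(X,app(2,a)); no other remaining equation mentions Y1.
Decompose succ/1: g(app(succ(one),app(X,a))) = g(app(succ(one),app(app(empty,app(2,a)),a))).
Decompose g/1: app(succ(one),app(X,a)) = app(succ(one),app(app(empty,app(2,a)),a)).
Decompose app/2: succ(one) = succ(one),  app(X,a) = app(app(empty,app(2,a)),a).
Delete trivial equation succ(one) = succ(one).
Decompose app/2: X = app(empty,app(2,a)),  a = a.
Bind X := app(empty,app(2,a)); no other remaining equation mentions X. Substituting into the earlier binding gives Y1 := app(app(empty,app(2,a)),app(2,a)).
Delete trivial equation a = a.
MGU = { M ↦ app(2,a), Y1 ↦ app(app(empty,app(2,a)),app(2,a)), X ↦ app(empty,app(2,a)) }, so Y1 ↦ app(app(empty,app(2,a)),app(2,a)).

app(app(empty,app(2,a)),app(2,a))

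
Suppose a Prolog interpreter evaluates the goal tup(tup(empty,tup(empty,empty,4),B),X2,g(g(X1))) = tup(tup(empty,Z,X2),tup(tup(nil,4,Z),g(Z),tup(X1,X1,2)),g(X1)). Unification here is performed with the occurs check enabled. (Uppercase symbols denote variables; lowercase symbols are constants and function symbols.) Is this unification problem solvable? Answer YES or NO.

Decompose tup/3: tup(empty,tup(empty,empty,4),B) = tup(empty,Z,X2),  X2 = tup(tup(nil,4,Z),g(Z),tup(X1,X1,2)),  g(g(X1)) = g(X1).
Decompose tup/3: empty = empty,  tup(empty,empty,4) = Z,  B = X2.
Delete trivial equation empty = empty.
Bind Z := tup(empty,empty,4); substituting into the one remaining equation that mentions Z gives: X2 = tup(tup(nil,4,tup(empty,empty,4)),g(tup(empty,empty,4)),tup(X1,X1,2)).
Bind B := X2; no other remaining equation mentions B.
Bind X2 := tup(tup(nil,4,tup(empty,empty,4)),g(tup(empty,empty,4)),tup(X1,X1,2)); no other remaining equation mentions X2. Substituting into the earlier binding gives B := tup(tup(nil,4,tup(empty,empty,4)),g(tup(empty,empty,4)),tup(X1,X1,2)).
Decompose g/1: g(X1) = X1.
Occurs check fails: X1 occurs in g(X1); the equation X1 = g(X1) has no finite solution.

NO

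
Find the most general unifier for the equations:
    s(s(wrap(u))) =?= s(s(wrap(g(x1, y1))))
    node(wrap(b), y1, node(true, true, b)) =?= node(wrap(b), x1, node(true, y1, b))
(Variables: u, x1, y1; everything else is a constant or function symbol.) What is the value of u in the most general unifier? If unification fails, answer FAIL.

g(true, true)

Decompose s/1: s(wrap(u)) =?= s(wrap(g(x1, y1))).
Decompose s/1: wrap(u) =?= wrap(g(x1, y1)).
Decompose wrap/1: u =?= g(x1, y1).
Bind u := g(x1, y1); no other remaining equation mentions u.
Decompose node/3: wrap(b) =?= wrap(b),  y1 =?= x1,  node(true, true, b) =?= node(true, y1, b).
Delete trivial equation wrap(b) =?= wrap(b).
Bind y1 := x1; substituting into the remaining equation gives: node(true, true, b) =?= node(true, x1, b). Substituting into the earlier binding gives u := g(x1, x1).
Decompose node/3: true =?= true,  true =?= x1,  b =?= b.
Delete trivial equation true =?= true.
Bind x1 := true; no other remaining equation mentions x1. Substituting into the earlier bindings gives u := g(true, true), y1 := true.
Delete trivial equation b =?= b.
MGU = { u -> g(true, true), y1 -> true, x1 -> true }, so u -> g(true, true).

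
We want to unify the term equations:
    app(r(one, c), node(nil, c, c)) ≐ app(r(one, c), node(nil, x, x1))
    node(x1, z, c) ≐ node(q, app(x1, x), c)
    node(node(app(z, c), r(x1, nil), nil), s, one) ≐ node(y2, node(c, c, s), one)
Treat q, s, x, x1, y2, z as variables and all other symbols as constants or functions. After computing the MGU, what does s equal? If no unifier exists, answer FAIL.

Decompose app/2: r(one, c) ≐ r(one, c),  node(nil, c, c) ≐ node(nil, x, x1).
Delete trivial equation r(one, c) ≐ r(one, c).
Decompose node/3: nil ≐ nil,  c ≐ x,  c ≐ x1.
Delete trivial equation nil ≐ nil.
Bind x := c; substituting into the one remaining equation that mentions x gives: node(x1, z, c) ≐ node(q, app(x1, c), c).
Bind x1 := c; substituting into the remaining equations gives: node(c, z, c) ≐ node(q, app(c, c), c),  node(node(app(z, c), r(c, nil), nil), s, one) ≐ node(y2, node(c, c, s), one).
Decompose node/3: c ≐ q,  z ≐ app(c, c),  c ≐ c.
Bind q := c; no other remaining equation mentions q.
Bind z := app(c, c); substituting into the one remaining equation that mentions z gives: node(node(app(app(c, c), c), r(c, nil), nil), s, one) ≐ node(y2, node(c, c, s), one).
Delete trivial equation c ≐ c.
Decompose node/3: node(app(app(c, c), c), r(c, nil), nil) ≐ y2,  s ≐ node(c, c, s),  one ≐ one.
Bind y2 := node(app(app(c, c), c), r(c, nil), nil); no other remaining equation mentions y2.
Occurs check fails: s occurs in node(c, c, s); the equation s ≐ node(c, c, s) has no finite solution.

FAIL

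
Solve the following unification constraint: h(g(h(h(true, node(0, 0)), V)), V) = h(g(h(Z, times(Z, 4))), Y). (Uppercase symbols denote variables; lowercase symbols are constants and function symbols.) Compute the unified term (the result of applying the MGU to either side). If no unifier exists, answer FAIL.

h(g(h(h(true, node(0, 0)), times(h(true, node(0, 0)), 4))), times(h(true, node(0, 0)), 4))

Decompose h/2: g(h(h(true, node(0, 0)), V)) = g(h(Z, times(Z, 4))),  V = Y.
Decompose g/1: h(h(true, node(0, 0)), V) = h(Z, times(Z, 4)).
Decompose h/2: h(true, node(0, 0)) = Z,  V = times(Z, 4).
Bind Z := h(true, node(0, 0)); substituting into the one remaining equation that mentions Z gives: V = times(h(true, node(0, 0)), 4).
Bind V := times(h(true, node(0, 0)), 4); substituting into the remaining equation gives: times(h(true, node(0, 0)), 4) = Y.
Bind Y := times(h(true, node(0, 0)), 4).
Applying the MGU to either side gives h(g(h(h(true, node(0, 0)), times(h(true, node(0, 0)), 4))), times(h(true, node(0, 0)), 4)).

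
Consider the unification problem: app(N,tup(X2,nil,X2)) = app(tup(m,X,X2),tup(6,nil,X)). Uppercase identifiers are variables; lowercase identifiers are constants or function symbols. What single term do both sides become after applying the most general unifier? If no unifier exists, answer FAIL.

app(tup(m,6,6),tup(6,nil,6))

Decompose app/2: N = tup(m,X,X2),  tup(X2,nil,X2) = tup(6,nil,X).
Bind N := tup(m,X,X2); no other remaining equation mentions N.
Decompose tup/3: X2 = 6,  nil = nil,  X2 = X.
Bind X2 := 6; substituting into the one remaining equation that mentions X2 gives: 6 = X. Substituting into the earlier binding gives N := tup(m,X,6).
Delete trivial equation nil = nil.
Bind X := 6. Substituting into the earlier binding gives N := tup(m,6,6).
Applying the MGU to either side gives app(tup(m,6,6),tup(6,nil,6)).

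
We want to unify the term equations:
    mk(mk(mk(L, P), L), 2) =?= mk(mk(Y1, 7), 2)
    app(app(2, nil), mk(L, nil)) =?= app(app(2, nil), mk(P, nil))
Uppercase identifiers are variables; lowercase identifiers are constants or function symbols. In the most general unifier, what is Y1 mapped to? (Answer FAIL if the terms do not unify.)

Decompose mk/2: mk(mk(L, P), L) =?= mk(Y1, 7),  2 =?= 2.
Decompose mk/2: mk(L, P) =?= Y1,  L =?= 7.
Bind Y1 := mk(L, P); no other remaining equation mentions Y1.
Bind L := 7; substituting into the one remaining equation that mentions L gives: app(app(2, nil), mk(7, nil)) =?= app(app(2, nil), mk(P, nil)). Substituting into the earlier binding gives Y1 := mk(7, P).
Delete trivial equation 2 =?= 2.
Decompose app/2: app(2, nil) =?= app(2, nil),  mk(7, nil) =?= mk(P, nil).
Delete trivial equation app(2, nil) =?= app(2, nil).
Decompose mk/2: 7 =?= P,  nil =?= nil.
Bind P := 7; no other remaining equation mentions P. Substituting into the earlier binding gives Y1 := mk(7, 7).
Delete trivial equation nil =?= nil.
MGU = { Y1 -> mk(7, 7), L -> 7, P -> 7 }, so Y1 -> mk(7, 7).

mk(7, 7)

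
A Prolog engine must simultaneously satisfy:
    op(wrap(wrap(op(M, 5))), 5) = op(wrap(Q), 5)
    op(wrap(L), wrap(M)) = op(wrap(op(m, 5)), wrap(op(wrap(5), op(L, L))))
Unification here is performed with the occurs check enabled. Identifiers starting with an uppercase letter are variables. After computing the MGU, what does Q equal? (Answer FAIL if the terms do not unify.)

Decompose op/2: wrap(wrap(op(M, 5))) = wrap(Q),  5 = 5.
Decompose wrap/1: wrap(op(M, 5)) = Q.
Bind Q := wrap(op(M, 5)); no other remaining equation mentions Q.
Delete trivial equation 5 = 5.
Decompose op/2: wrap(L) = wrap(op(m, 5)),  wrap(M) = wrap(op(wrap(5), op(L, L))).
Decompose wrap/1: L = op(m, 5).
Bind L := op(m, 5); substituting into the remaining equation gives: wrap(M) = wrap(op(wrap(5), op(op(m, 5), op(m, 5)))).
Decompose wrap/1: M = op(wrap(5), op(op(m, 5), op(m, 5))).
Bind M := op(wrap(5), op(op(m, 5), op(m, 5))). Substituting into the earlier binding gives Q := wrap(op(op(wrap(5), op(op(m, 5), op(m, 5))), 5)).
MGU = { Q = wrap(op(op(wrap(5), op(op(m, 5), op(m, 5))), 5)), L = op(m, 5), M = op(wrap(5), op(op(m, 5), op(m, 5))) }, so Q = wrap(op(op(wrap(5), op(op(m, 5), op(m, 5))), 5)).

wrap(op(op(wrap(5), op(op(m, 5), op(m, 5))), 5))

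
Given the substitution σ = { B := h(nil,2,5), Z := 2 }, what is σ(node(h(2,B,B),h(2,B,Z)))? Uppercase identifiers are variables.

node(h(2,h(nil,2,5),h(nil,2,5)),h(2,h(nil,2,5),2))

Replace each occurrence of B with h(nil,2,5).
Replace each occurrence of Z with 2.
Result: node(h(2,h(nil,2,5),h(nil,2,5)),h(2,h(nil,2,5),2)).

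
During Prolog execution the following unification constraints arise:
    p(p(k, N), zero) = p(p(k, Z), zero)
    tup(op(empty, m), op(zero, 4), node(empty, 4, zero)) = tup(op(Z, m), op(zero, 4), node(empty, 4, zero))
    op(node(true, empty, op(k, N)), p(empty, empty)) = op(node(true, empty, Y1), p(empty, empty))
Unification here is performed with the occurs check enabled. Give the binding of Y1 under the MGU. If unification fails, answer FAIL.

op(k, empty)

Decompose p/2: p(k, N) = p(k, Z),  zero = zero.
Decompose p/2: k = k,  N = Z.
Delete trivial equation k = k.
Bind N := Z; substituting into the one remaining equation that mentions N gives: op(node(true, empty, op(k, Z)), p(empty, empty)) = op(node(true, empty, Y1), p(empty, empty)).
Delete trivial equation zero = zero.
Decompose tup/3: op(empty, m) = op(Z, m),  op(zero, 4) = op(zero, 4),  node(empty, 4, zero) = node(empty, 4, zero).
Decompose op/2: empty = Z,  m = m.
Bind Z := empty; substituting into the one remaining equation that mentions Z gives: op(node(true, empty, op(k, empty)), p(empty, empty)) = op(node(true, empty, Y1), p(empty, empty)). Substituting into the earlier binding gives N := empty.
Delete trivial equation m = m.
Delete trivial equation op(zero, 4) = op(zero, 4).
Delete trivial equation node(empty, 4, zero) = node(empty, 4, zero).
Decompose op/2: node(true, empty, op(k, empty)) = node(true, empty, Y1),  p(empty, empty) = p(empty, empty).
Decompose node/3: true = true,  empty = empty,  op(k, empty) = Y1.
Delete trivial equation true = true.
Delete trivial equation empty = empty.
Bind Y1 := op(k, empty); no other remaining equation mentions Y1.
Delete trivial equation p(empty, empty) = p(empty, empty).
MGU = { N -> empty, Z -> empty, Y1 -> op(k, empty) }, so Y1 -> op(k, empty).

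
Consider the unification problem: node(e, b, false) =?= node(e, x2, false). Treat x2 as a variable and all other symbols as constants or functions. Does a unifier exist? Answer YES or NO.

Decompose node/3: e =?= e,  b =?= x2,  false =?= false.
Delete trivial equation e =?= e.
Bind x2 := b; no other remaining equation mentions x2.
Delete trivial equation false =?= false.
No equations remain and no clash or occurs-check failure arose, so a unifier exists.

YES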